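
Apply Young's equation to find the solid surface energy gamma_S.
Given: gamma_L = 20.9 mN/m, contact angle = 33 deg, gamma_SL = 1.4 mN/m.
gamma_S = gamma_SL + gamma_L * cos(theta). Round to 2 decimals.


theta_rad = 33 * pi/180 = 0.575959
gamma_S = 1.4 + 20.9 * cos(0.575959)
= 18.93 mN/m

18.93


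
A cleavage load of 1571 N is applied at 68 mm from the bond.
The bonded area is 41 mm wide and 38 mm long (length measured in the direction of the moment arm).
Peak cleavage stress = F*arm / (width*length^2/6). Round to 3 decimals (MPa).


Moment = 1571 * 68 = 106828 N*mm
Section modulus = 41 * 1444 / 6 = 59204 / 6 mm^3
Stress = 106828 / (59204 / 6) = 640968 / 59204
= 10.826 MPa

10.826


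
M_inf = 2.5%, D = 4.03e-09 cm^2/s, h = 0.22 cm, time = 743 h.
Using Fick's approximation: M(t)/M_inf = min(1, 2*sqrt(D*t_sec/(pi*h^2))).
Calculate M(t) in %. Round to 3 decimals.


t = 2674800 s
ratio = min(1, 2*sqrt(4.03e-09*2674800/(pi*0.0484)))
= 0.532513
M(t) = 2.5 * 0.532513 = 1.331%

1.331


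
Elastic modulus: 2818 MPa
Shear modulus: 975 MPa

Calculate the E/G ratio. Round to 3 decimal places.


E / G = 2818 / 975 = 2.890

2.890


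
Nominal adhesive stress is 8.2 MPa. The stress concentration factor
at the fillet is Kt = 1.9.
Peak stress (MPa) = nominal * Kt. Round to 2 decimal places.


Peak = 8.2 * 1.9 = 15.58 MPa

15.58


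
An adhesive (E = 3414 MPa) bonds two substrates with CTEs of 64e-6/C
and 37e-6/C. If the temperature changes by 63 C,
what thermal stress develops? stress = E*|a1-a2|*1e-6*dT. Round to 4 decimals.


Stress = 3414 * |64 - 37| * 1e-6 * 63
= 5.8072 MPa

5.8072


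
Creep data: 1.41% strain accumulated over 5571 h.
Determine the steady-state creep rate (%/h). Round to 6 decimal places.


Rate = 1.41 / 5571 = 0.000253 %/h

0.000253


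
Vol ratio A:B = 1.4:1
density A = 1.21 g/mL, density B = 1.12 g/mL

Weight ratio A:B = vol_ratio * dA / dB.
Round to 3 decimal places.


Weight ratio = 1.4 * 1.21 / 1.12
= 1.513

1.513


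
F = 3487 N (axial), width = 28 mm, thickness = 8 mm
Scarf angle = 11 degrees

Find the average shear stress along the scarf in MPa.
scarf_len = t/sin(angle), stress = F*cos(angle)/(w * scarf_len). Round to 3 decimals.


scarf_len = 8/sin(11 deg) = 41.9267
cos(11 deg) = 0.981627
stress = 3487*0.981627/(28*41.9267) = 2.916 MPa

2.916


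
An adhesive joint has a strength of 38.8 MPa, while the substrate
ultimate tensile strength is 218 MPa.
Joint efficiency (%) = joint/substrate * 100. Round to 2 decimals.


Efficiency = 38.8 / 218 * 100
= 17.80%

17.80


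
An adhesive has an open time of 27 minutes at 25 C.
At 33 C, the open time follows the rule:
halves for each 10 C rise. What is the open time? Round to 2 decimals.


Factor = 2^((33-25)/10) = 1.7411
Open time = 27 / 1.7411 = 15.51 min

15.51


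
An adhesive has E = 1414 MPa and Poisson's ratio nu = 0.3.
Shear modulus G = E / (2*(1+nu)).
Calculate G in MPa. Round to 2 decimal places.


G = 1414 / (2*(1+0.3))
= 1414 / 2.60
= 543.85 MPa

543.85


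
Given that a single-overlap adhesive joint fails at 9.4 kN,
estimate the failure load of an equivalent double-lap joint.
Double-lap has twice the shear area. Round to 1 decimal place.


Double-lap factor = 2
Expected load = 9.4 * 2 = 18.8 kN

18.8


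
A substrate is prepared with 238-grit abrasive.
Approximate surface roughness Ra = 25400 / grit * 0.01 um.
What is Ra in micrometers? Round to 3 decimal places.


Ra = 25400 / 238 * 0.01 = 1.067 um

1.067


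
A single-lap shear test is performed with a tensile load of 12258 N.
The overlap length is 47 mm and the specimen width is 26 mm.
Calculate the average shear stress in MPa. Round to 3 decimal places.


Shear stress = F / (overlap * width)
= 12258 / (47 * 26)
= 12258 / 1222
= 10.031 MPa

10.031


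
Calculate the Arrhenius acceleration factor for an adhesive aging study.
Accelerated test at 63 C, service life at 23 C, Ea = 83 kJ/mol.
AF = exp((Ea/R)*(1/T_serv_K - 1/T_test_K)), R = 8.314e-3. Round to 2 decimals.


T_test = 336.15 K, T_serv = 296.15 K
Ea/R = 83 / 0.008314 = 9983.16
AF = exp(9983.16 * (1/296.15 - 1/336.15))
= 55.22

55.22


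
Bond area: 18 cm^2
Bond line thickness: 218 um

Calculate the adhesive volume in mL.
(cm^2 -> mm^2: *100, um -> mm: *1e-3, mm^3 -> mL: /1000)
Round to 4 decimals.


V = 18*100 * 218*1e-3 / 1000
= 0.3924 mL

0.3924


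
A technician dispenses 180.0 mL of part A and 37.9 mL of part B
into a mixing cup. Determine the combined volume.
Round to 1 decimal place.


Combined volume = 180.0 + 37.9
= 217.9 mL

217.9


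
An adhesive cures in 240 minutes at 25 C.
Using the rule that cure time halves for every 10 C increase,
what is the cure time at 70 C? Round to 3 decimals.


Factor = 2^((70 - 25) / 10) = 22.6274
Cure time = 240 / 22.6274
= 10.607 minutes

10.607


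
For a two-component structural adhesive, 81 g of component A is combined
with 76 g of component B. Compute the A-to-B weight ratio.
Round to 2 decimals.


Weight ratio A:B = 81 / 76
= 1.07

1.07


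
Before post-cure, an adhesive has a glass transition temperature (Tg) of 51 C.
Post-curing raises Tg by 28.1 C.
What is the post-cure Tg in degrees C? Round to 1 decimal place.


Tg_post = Tg_base + delta_Tg
= 51 + 28.1
= 79.1 C

79.1


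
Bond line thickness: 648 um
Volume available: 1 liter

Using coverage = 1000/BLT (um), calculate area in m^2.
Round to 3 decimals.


1 L = 1e6 mm^3, thickness = 648 um = 0.648 mm
Area = 1e6 / 0.648 mm^2 = (1e6 / 0.648) / 1e6 m^2 = 1000 / 648 m^2
= 1.543 m^2

1.543


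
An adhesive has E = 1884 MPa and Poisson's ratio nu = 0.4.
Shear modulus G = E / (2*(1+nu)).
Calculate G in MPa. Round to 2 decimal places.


G = 1884 / (2*(1+0.4))
= 1884 / 2.80
= 672.86 MPa

672.86


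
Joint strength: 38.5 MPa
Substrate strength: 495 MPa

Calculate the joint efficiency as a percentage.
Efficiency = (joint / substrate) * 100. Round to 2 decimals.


Efficiency = (38.5 / 495) * 100 = 7.78%

7.78


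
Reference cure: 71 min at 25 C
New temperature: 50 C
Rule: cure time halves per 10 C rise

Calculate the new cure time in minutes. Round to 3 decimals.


factor = 2^((50-25)/10) = 5.6569
t_new = 71 / 5.6569 = 12.551 min

12.551


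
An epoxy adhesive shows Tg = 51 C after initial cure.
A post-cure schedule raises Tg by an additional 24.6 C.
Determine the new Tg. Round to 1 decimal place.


New Tg = 51 + 24.6
= 75.6 C

75.6


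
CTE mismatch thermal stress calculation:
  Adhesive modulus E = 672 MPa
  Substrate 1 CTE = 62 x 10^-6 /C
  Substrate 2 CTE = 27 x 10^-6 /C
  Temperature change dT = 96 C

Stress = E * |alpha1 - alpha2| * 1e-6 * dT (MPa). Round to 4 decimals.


delta_alpha = |62 - 27| = 35 x 10^-6/C
Stress = 672 * 35e-6 * 96
= 2.2579 MPa

2.2579


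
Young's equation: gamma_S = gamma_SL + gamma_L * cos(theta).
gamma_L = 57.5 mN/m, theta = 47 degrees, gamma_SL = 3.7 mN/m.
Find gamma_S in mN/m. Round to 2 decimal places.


cos(47 deg) = 0.681998
gamma_S = 3.7 + 57.5 * 0.681998
= 42.91 mN/m

42.91


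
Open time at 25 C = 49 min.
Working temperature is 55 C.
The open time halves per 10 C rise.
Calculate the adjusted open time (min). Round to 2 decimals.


factor = 2^((55 - 25) / 10) = 8.0000
ot = 49 / 8.0000 = 6.13 min

6.13


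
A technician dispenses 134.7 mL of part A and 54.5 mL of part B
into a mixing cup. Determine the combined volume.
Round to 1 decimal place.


Combined volume = 134.7 + 54.5
= 189.2 mL

189.2


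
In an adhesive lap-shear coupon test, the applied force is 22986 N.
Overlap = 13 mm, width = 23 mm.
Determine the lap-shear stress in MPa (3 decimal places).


stress = F / (overlap * width)
= 22986 / (13 * 23)
= 76.876 MPa

76.876


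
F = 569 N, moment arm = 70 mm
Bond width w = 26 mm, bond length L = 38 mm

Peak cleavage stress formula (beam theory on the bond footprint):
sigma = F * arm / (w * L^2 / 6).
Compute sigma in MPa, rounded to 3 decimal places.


sigma = (569 * 70) / (26 * 1444 / 6)
= 39830 * 6 / 37544
= 238980 / 37544
= 6.365 MPa

6.365


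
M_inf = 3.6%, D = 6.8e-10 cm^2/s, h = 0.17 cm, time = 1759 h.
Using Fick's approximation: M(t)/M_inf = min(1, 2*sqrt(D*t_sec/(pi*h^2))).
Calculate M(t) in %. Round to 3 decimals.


t = 6332400 s
ratio = min(1, 2*sqrt(6.8e-10*6332400/(pi*0.0289)))
= 0.435557
M(t) = 3.6 * 0.435557 = 1.568%

1.568


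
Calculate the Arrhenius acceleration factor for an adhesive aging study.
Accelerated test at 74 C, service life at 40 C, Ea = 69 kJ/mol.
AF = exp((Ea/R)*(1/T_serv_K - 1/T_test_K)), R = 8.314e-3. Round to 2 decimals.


T_test = 347.15 K, T_serv = 313.15 K
Ea/R = 69 / 0.008314 = 8299.25
AF = exp(8299.25 * (1/313.15 - 1/347.15))
= 13.41

13.41


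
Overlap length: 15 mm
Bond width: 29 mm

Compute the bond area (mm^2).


Bond area = 15 * 29 = 435 mm^2

435


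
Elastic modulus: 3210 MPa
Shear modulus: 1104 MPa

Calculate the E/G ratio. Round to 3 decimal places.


E / G = 3210 / 1104 = 2.908

2.908


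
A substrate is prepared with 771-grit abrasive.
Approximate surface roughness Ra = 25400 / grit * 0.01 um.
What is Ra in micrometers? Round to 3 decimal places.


Ra = 25400 / 771 * 0.01 = 0.329 um

0.329


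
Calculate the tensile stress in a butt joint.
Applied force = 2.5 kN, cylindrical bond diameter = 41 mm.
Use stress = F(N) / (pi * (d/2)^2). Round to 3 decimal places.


A = pi * 20.5^2 = 1320.2543 mm^2
sigma = 2500.0 / 1320.2543 = 1.894 MPa

1.894


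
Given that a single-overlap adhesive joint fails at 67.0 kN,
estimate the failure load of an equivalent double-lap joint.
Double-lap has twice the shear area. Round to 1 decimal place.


Double-lap factor = 2
Expected load = 67.0 * 2 = 134.0 kN

134.0


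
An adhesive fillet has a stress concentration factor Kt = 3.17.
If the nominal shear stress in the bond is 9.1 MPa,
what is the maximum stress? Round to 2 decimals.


Max stress = 9.1 * 3.17 = 28.85 MPa

28.85


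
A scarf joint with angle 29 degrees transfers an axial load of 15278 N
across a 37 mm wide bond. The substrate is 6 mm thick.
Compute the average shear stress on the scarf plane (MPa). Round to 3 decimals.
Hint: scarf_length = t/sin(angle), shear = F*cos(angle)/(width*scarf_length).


scarf_length = 6 / sin(29 deg) = 12.3760 mm
cos(29 deg) = 0.874620
shear stress = 15278 * 0.874620 / (37 * 12.3760)
= 29.181 MPa

29.181


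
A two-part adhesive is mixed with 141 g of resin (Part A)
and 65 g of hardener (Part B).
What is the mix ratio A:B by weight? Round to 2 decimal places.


Mix ratio = mass_A / mass_B
= 141 / 65
= 2.17

2.17


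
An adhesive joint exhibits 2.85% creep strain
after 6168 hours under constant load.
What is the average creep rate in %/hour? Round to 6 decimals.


Creep rate = strain / time
= 2.85 / 6168
= 0.000462 %/h

0.000462


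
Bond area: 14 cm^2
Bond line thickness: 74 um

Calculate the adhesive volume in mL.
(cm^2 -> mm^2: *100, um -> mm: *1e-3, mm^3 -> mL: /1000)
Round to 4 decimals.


V = 14*100 * 74*1e-3 / 1000
= 0.1036 mL

0.1036


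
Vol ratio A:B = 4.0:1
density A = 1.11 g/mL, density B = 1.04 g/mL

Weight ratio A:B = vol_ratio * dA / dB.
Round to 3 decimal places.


Weight ratio = 4.0 * 1.11 / 1.04
= 4.269

4.269


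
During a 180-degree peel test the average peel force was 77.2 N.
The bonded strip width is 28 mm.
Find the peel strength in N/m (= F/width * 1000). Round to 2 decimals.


Peel strength = F/width * 1000
= 77.2 / 28 * 1000
= 2757.14 N/m

2757.14


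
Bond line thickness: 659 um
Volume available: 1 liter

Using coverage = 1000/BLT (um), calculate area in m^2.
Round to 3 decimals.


1 L = 1e6 mm^3, thickness = 659 um = 0.659 mm
Area = 1e6 / 0.659 mm^2 = (1e6 / 0.659) / 1e6 m^2 = 1000 / 659 m^2
= 1.517 m^2

1.517


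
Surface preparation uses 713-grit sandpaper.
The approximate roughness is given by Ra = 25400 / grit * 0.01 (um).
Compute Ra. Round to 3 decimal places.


Ra = 25400 / 713 * 0.01
= 254 / 713
= 0.356 um

0.356


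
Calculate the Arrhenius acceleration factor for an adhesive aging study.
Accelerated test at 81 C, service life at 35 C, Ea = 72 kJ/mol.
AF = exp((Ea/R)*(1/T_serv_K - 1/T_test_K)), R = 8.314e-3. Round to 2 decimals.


T_test = 354.15 K, T_serv = 308.15 K
Ea/R = 72 / 0.008314 = 8660.09
AF = exp(8660.09 * (1/308.15 - 1/354.15))
= 38.49

38.49


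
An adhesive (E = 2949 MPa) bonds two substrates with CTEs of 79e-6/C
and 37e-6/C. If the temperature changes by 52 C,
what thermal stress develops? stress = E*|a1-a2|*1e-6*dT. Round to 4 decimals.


Stress = 2949 * |79 - 37| * 1e-6 * 52
= 6.4406 MPa

6.4406


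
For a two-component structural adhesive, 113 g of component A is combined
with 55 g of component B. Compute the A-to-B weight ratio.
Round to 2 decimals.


Weight ratio A:B = 113 / 55
= 2.05

2.05


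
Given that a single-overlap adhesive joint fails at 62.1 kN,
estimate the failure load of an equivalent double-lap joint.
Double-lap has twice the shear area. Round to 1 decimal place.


Double-lap factor = 2
Expected load = 62.1 * 2 = 124.2 kN

124.2


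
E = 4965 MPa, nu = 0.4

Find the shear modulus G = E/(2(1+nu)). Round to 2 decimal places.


G = 4965 / (2 * 1.40)
= 1773.21 MPa

1773.21


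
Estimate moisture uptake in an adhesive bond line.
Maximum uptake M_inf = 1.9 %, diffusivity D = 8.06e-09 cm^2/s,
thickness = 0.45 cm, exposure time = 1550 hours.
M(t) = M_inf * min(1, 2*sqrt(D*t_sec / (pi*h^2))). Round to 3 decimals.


Convert time: 1550 h = 5580000 s
ratio = min(1, 2*sqrt(8.06e-09*5580000/(pi*0.45^2)))
= 0.531774
M(t) = 1.9 * 0.531774 = 1.010%

1.010


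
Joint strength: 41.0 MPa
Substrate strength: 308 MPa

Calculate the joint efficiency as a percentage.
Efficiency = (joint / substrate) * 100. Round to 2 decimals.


Efficiency = (41.0 / 308) * 100 = 13.31%

13.31


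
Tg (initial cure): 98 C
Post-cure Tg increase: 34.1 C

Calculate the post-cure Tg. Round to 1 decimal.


Post-cure Tg = 98 + 34.1 = 132.1 C

132.1


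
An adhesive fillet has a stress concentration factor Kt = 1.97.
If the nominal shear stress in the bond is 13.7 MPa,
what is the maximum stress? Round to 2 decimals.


Max stress = 13.7 * 1.97 = 26.99 MPa

26.99


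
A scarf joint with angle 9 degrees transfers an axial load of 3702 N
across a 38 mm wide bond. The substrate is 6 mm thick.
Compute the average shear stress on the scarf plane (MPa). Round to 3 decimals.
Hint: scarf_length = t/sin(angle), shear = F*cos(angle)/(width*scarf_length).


scarf_length = 6 / sin(9 deg) = 38.3547 mm
cos(9 deg) = 0.987688
shear stress = 3702 * 0.987688 / (38 * 38.3547)
= 2.509 MPa

2.509


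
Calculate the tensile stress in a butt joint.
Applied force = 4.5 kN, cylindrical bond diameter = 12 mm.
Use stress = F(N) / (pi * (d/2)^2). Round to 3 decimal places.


A = pi * 6.0^2 = 113.0973 mm^2
sigma = 4500.0 / 113.0973 = 39.789 MPa

39.789


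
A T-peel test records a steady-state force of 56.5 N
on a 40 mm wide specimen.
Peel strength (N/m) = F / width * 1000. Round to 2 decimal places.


Peel strength = 56.5 / 40 * 1000
= 1412.50 N/m

1412.50


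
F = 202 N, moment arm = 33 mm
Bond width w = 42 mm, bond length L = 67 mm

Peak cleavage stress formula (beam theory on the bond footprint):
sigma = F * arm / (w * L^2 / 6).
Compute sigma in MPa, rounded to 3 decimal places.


sigma = (202 * 33) / (42 * 4489 / 6)
= 6666 * 6 / 188538
= 39996 / 188538
= 0.212 MPa

0.212


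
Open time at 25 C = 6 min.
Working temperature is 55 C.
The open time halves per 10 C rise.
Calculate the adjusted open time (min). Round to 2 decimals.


factor = 2^((55 - 25) / 10) = 8.0000
ot = 6 / 8.0000 = 0.75 min

0.75


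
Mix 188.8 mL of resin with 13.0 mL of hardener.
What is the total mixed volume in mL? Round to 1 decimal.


Total = 188.8 + 13.0 = 201.8 mL

201.8


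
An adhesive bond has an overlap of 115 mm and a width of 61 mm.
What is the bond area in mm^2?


Bond area = overlap * width
= 115 * 61
= 7015 mm^2

7015


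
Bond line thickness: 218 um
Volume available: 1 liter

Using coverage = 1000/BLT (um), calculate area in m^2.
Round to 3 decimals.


1 L = 1e6 mm^3, thickness = 218 um = 0.218 mm
Area = 1e6 / 0.218 mm^2 = (1e6 / 0.218) / 1e6 m^2 = 1000 / 218 m^2
= 4.587 m^2

4.587


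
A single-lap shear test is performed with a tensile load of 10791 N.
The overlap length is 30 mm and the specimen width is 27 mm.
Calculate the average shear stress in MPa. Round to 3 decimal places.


Shear stress = F / (overlap * width)
= 10791 / (30 * 27)
= 10791 / 810
= 13.322 MPa

13.322


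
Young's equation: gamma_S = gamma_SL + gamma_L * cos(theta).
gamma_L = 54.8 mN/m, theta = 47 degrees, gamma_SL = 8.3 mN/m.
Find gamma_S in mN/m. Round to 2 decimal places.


cos(47 deg) = 0.681998
gamma_S = 8.3 + 54.8 * 0.681998
= 45.67 mN/m

45.67


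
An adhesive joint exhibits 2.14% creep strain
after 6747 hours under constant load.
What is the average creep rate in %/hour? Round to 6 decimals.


Creep rate = strain / time
= 2.14 / 6747
= 0.000317 %/h

0.000317


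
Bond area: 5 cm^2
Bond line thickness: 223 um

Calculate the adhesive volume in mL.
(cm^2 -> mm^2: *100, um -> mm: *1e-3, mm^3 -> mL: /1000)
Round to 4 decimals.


V = 5*100 * 223*1e-3 / 1000
= 0.1115 mL

0.1115


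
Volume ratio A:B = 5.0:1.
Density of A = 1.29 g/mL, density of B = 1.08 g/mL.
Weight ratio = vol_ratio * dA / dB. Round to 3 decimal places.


Wt ratio = 5.0 * 1.29 / 1.08
= 5.972

5.972


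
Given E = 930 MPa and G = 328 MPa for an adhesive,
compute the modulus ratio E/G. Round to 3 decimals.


E/G ratio = 930 / 328 = 2.835

2.835


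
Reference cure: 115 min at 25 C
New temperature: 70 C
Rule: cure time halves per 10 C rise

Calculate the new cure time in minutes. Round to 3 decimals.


factor = 2^((70-25)/10) = 22.6274
t_new = 115 / 22.6274 = 5.082 min

5.082


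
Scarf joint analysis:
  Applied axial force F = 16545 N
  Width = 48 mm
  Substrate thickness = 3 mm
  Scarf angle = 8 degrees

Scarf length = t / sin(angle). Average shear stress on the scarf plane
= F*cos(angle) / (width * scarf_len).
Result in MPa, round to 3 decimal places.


Scarf length = 3 / sin(8 deg) = 21.5559 mm
cos(8 deg) = 0.990268
Shear = 16545 * 0.990268 / (48 * 21.5559)
= 15.835 MPa

15.835


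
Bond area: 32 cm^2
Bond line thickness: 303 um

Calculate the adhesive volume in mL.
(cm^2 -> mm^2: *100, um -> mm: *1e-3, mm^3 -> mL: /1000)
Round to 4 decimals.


V = 32*100 * 303*1e-3 / 1000
= 0.9696 mL

0.9696


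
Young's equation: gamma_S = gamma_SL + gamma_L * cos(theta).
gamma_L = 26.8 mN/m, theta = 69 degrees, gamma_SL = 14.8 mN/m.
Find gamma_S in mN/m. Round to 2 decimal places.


cos(69 deg) = 0.358368
gamma_S = 14.8 + 26.8 * 0.358368
= 24.40 mN/m

24.40


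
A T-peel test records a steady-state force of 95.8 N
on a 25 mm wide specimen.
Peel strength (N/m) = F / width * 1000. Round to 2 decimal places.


Peel strength = 95.8 / 25 * 1000
= 3832.00 N/m

3832.00


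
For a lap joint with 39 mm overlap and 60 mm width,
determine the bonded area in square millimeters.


Area = 39 * 60 = 2340 mm^2

2340


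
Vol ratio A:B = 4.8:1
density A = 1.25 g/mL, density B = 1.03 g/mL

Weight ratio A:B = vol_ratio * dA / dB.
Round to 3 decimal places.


Weight ratio = 4.8 * 1.25 / 1.03
= 5.825

5.825


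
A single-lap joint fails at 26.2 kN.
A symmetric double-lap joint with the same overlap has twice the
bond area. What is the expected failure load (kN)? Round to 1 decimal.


Double-lap load = 2 * 26.2 = 52.4 kN

52.4


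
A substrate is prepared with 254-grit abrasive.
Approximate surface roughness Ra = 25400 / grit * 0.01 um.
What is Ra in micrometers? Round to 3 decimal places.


Ra = 25400 / 254 * 0.01 = 1.000 um

1.000


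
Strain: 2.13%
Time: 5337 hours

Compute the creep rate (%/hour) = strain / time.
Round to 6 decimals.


Creep rate = 2.13 / 5337
= 0.000399 %/h

0.000399


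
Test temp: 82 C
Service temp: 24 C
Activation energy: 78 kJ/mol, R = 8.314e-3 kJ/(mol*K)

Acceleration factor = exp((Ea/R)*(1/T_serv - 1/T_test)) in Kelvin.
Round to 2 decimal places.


AF = exp((78/0.008314)*(1/297.15 - 1/355.15))
= 173.49

173.49


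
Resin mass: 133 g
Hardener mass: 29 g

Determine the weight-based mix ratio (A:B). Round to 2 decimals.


Ratio = 133 / 29 = 4.59

4.59


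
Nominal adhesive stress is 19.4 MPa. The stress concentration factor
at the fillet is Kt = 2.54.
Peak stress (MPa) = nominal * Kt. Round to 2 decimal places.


Peak = 19.4 * 2.54 = 49.28 MPa

49.28


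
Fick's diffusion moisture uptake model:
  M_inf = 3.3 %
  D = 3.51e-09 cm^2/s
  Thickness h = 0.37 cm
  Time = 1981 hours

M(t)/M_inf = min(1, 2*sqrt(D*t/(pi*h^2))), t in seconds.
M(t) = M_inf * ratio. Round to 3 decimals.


t_sec = 1981 * 3600 = 7131600
ratio = 2*sqrt(3.51e-09*7131600/(pi*0.37^2))
= min(1, 0.482503)
= 0.482503
M(t) = 3.3 * 0.482503 = 1.592 %

1.592


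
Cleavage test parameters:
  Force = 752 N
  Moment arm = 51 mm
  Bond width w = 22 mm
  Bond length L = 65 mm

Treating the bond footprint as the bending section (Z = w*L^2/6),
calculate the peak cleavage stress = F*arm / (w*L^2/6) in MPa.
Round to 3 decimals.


M = 752 * 51 = 38352 N*mm
Z = 22 * 65^2 / 6 = 92950 / 6 mm^3
sigma = M / Z = 6 * 38352 / 92950 = 230112 / 92950
= 2.476 MPa

2.476


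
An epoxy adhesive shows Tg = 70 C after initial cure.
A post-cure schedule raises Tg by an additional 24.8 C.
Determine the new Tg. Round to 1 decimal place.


New Tg = 70 + 24.8
= 94.8 C

94.8


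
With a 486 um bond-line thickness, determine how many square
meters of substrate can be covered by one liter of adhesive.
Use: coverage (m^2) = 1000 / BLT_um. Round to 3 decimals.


Coverage = 1000 / 486 = 2.058 m^2

2.058


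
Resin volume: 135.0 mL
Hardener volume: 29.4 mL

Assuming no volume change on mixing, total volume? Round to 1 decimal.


V_total = 135.0 + 29.4 = 164.4 mL

164.4


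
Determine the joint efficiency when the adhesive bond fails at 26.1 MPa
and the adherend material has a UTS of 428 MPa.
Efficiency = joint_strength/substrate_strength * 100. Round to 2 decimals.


Joint efficiency = 26.1 / 428 * 100
= 6.10%

6.10


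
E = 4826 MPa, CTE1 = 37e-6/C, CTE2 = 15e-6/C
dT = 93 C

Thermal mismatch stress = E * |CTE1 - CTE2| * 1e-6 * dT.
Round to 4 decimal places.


= 4826 * 22e-6 * 93
= 9.8740 MPa

9.8740


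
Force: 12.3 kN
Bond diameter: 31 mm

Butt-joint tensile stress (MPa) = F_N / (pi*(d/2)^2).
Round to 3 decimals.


F_N = 12.3 * 1000 = 12300.0 N
A = pi*(15.5)^2 = 754.7676 mm^2
stress = 12300.0 / 754.7676 = 16.296 MPa

16.296


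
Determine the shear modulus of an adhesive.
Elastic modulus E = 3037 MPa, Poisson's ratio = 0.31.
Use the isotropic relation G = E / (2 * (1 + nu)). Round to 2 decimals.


G = 3037 / (2*(1+0.31)) = 3037 / 2.62
= 1159.16 MPa

1159.16


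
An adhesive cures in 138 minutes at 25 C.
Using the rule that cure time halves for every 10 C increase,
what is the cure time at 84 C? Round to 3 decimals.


Factor = 2^((84 - 25) / 10) = 59.7141
Cure time = 138 / 59.7141
= 2.311 minutes

2.311


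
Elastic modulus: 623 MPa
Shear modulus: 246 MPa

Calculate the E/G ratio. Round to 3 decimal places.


E / G = 623 / 246 = 2.533

2.533


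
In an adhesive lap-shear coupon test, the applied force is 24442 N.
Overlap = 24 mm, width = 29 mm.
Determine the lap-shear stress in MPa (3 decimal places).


stress = F / (overlap * width)
= 24442 / (24 * 29)
= 35.118 MPa

35.118


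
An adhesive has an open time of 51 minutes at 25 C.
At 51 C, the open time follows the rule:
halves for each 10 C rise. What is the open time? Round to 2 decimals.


Factor = 2^((51-25)/10) = 6.0629
Open time = 51 / 6.0629 = 8.41 min

8.41


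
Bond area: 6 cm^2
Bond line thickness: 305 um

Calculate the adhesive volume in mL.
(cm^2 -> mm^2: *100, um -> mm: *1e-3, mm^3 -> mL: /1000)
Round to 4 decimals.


V = 6*100 * 305*1e-3 / 1000
= 0.1830 mL

0.1830


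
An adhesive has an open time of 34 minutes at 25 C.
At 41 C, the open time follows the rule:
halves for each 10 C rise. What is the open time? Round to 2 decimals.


Factor = 2^((41-25)/10) = 3.0314
Open time = 34 / 3.0314 = 11.22 min

11.22


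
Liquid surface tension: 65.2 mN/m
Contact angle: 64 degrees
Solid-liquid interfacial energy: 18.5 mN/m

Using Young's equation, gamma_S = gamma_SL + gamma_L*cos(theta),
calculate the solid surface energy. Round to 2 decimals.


gamma_S = 18.5 + 65.2 * cos(64)
= 47.08 mN/m

47.08


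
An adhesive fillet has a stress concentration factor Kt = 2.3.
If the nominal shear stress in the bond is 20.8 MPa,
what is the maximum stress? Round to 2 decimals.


Max stress = 20.8 * 2.3 = 47.84 MPa

47.84


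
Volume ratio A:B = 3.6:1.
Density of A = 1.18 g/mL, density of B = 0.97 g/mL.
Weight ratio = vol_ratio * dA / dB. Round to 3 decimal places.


Wt ratio = 3.6 * 1.18 / 0.97
= 4.379

4.379


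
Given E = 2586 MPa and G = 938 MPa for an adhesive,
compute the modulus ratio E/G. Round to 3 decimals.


E/G ratio = 2586 / 938 = 2.757

2.757


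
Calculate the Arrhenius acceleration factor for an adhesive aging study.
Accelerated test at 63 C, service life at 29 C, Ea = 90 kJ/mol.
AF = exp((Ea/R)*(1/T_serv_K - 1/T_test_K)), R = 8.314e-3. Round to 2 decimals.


T_test = 336.15 K, T_serv = 302.15 K
Ea/R = 90 / 0.008314 = 10825.11
AF = exp(10825.11 * (1/302.15 - 1/336.15))
= 37.48

37.48


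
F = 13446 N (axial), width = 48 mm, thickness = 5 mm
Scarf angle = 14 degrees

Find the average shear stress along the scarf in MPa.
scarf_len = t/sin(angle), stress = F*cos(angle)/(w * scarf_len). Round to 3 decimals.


scarf_len = 5/sin(14 deg) = 20.6678
cos(14 deg) = 0.970296
stress = 13446*0.970296/(48*20.6678) = 13.151 MPa

13.151


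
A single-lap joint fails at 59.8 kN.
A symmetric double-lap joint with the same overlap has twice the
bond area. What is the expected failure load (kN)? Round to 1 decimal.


Double-lap load = 2 * 59.8 = 119.6 kN

119.6


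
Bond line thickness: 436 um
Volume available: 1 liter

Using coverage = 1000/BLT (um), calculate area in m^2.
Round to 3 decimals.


1 L = 1e6 mm^3, thickness = 436 um = 0.436 mm
Area = 1e6 / 0.436 mm^2 = (1e6 / 0.436) / 1e6 m^2 = 1000 / 436 m^2
= 2.294 m^2

2.294


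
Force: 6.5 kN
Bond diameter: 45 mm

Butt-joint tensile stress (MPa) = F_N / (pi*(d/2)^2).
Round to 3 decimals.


F_N = 6.5 * 1000 = 6500.0 N
A = pi*(22.5)^2 = 1590.4313 mm^2
stress = 6500.0 / 1590.4313 = 4.087 MPa

4.087


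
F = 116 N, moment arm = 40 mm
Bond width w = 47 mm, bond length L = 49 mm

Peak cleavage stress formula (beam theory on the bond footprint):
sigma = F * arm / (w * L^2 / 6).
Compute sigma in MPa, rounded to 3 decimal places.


sigma = (116 * 40) / (47 * 2401 / 6)
= 4640 * 6 / 112847
= 27840 / 112847
= 0.247 MPa

0.247


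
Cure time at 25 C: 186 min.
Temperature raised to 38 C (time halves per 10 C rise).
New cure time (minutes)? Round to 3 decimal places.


Acceleration factor = 2^(13/10) = 2.4623
New time = 186 / 2.4623 = 75.539 min

75.539


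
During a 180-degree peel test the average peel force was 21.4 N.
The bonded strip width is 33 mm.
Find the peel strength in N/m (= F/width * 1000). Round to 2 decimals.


Peel strength = F/width * 1000
= 21.4 / 33 * 1000
= 648.48 N/m

648.48


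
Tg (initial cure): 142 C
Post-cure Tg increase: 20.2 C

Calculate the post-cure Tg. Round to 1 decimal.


Post-cure Tg = 142 + 20.2 = 162.2 C

162.2


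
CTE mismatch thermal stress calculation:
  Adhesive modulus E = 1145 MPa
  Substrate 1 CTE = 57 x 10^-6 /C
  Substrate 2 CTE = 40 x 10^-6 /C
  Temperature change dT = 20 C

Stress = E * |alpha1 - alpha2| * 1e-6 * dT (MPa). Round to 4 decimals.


delta_alpha = |57 - 40| = 17 x 10^-6/C
Stress = 1145 * 17e-6 * 20
= 0.3893 MPa

0.3893


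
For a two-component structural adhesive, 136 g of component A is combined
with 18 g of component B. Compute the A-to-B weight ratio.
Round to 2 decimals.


Weight ratio A:B = 136 / 18
= 7.56

7.56


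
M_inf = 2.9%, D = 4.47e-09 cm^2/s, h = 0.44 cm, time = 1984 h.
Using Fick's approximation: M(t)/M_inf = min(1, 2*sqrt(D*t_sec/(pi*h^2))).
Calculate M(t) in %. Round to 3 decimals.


t = 7142400 s
ratio = min(1, 2*sqrt(4.47e-09*7142400/(pi*0.1936)))
= 0.458224
M(t) = 2.9 * 0.458224 = 1.329%

1.329


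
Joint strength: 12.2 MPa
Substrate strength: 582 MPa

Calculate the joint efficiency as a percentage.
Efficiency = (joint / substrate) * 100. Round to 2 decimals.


Efficiency = (12.2 / 582) * 100 = 2.10%

2.10


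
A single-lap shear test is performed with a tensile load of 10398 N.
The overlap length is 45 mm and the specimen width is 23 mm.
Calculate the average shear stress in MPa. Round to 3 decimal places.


Shear stress = F / (overlap * width)
= 10398 / (45 * 23)
= 10398 / 1035
= 10.046 MPa

10.046


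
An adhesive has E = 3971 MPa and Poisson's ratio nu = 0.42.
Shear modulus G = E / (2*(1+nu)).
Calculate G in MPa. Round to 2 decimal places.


G = 3971 / (2*(1+0.42))
= 3971 / 2.84
= 1398.24 MPa

1398.24


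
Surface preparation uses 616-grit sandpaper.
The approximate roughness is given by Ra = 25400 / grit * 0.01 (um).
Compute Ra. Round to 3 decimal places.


Ra = 25400 / 616 * 0.01
= 254 / 616
= 0.412 um

0.412


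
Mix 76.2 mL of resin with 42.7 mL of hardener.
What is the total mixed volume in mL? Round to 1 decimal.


Total = 76.2 + 42.7 = 118.9 mL

118.9


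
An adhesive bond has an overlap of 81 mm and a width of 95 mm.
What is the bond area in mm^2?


Bond area = overlap * width
= 81 * 95
= 7695 mm^2

7695


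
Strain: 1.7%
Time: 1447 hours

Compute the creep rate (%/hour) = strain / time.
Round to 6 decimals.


Creep rate = 1.7 / 1447
= 0.001175 %/h

0.001175


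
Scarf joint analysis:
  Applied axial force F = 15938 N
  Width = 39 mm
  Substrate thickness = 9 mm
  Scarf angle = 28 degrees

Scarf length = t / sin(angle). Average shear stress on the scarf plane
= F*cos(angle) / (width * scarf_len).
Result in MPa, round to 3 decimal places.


Scarf length = 9 / sin(28 deg) = 19.1705 mm
cos(28 deg) = 0.882948
Shear = 15938 * 0.882948 / (39 * 19.1705)
= 18.822 MPa

18.822


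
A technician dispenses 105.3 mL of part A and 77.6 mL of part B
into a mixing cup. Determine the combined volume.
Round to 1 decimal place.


Combined volume = 105.3 + 77.6
= 182.9 mL

182.9


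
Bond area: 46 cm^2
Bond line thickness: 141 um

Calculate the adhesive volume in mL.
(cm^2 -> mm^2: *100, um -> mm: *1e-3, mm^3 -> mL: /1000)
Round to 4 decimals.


V = 46*100 * 141*1e-3 / 1000
= 0.6486 mL

0.6486


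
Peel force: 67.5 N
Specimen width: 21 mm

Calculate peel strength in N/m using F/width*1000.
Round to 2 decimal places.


Peel strength = 67.5 / 21 * 1000 = 3214.29 N/m

3214.29


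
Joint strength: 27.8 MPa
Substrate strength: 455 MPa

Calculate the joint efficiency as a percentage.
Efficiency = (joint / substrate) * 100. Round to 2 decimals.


Efficiency = (27.8 / 455) * 100 = 6.11%

6.11


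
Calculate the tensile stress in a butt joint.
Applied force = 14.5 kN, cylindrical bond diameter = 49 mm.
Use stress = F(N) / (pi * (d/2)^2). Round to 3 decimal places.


A = pi * 24.5^2 = 1885.7410 mm^2
sigma = 14500.0 / 1885.7410 = 7.689 MPa

7.689


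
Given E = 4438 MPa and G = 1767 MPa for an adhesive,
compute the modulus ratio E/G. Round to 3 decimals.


E/G ratio = 4438 / 1767 = 2.512

2.512


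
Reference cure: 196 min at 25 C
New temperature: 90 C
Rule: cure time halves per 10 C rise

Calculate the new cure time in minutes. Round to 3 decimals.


factor = 2^((90-25)/10) = 90.5097
t_new = 196 / 90.5097 = 2.166 min

2.166


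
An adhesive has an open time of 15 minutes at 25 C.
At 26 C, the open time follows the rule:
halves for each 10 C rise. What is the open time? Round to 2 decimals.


Factor = 2^((26-25)/10) = 1.0718
Open time = 15 / 1.0718 = 14.00 min

14.00


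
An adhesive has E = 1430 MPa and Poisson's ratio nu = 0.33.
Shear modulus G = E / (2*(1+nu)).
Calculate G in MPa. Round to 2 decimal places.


G = 1430 / (2*(1+0.33))
= 1430 / 2.66
= 537.59 MPa

537.59


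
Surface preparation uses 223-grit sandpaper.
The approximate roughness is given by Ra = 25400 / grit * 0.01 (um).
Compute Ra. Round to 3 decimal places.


Ra = 25400 / 223 * 0.01
= 254 / 223
= 1.139 um

1.139


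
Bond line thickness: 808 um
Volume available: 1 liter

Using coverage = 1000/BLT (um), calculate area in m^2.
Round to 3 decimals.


1 L = 1e6 mm^3, thickness = 808 um = 0.808 mm
Area = 1e6 / 0.808 mm^2 = (1e6 / 0.808) / 1e6 m^2 = 1000 / 808 m^2
= 1.238 m^2

1.238


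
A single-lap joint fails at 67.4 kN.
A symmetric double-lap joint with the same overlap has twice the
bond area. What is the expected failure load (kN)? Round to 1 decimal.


Double-lap load = 2 * 67.4 = 134.8 kN

134.8


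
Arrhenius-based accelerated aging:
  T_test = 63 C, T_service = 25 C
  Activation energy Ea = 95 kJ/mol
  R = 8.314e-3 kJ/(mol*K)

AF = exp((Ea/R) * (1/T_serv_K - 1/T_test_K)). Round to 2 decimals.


T_test_K = 336.15, T_serv_K = 298.15
AF = exp((95/8.314e-3) * (1/298.15 - 1/336.15))
= 76.13

76.13


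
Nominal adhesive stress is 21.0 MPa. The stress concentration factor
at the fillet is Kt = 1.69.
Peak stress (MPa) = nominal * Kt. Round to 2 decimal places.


Peak = 21.0 * 1.69 = 35.49 MPa

35.49


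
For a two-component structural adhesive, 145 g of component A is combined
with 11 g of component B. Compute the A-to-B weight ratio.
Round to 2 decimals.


Weight ratio A:B = 145 / 11
= 13.18

13.18


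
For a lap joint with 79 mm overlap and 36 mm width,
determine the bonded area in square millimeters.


Area = 79 * 36 = 2844 mm^2

2844


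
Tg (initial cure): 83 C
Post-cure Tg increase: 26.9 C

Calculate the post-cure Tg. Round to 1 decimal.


Post-cure Tg = 83 + 26.9 = 109.9 C

109.9


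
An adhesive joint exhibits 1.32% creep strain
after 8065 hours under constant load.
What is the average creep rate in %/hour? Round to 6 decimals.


Creep rate = strain / time
= 1.32 / 8065
= 0.000164 %/h

0.000164


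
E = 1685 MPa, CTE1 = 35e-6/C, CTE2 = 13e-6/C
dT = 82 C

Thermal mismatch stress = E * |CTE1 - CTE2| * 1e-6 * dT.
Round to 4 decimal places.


= 1685 * 22e-6 * 82
= 3.0397 MPa

3.0397


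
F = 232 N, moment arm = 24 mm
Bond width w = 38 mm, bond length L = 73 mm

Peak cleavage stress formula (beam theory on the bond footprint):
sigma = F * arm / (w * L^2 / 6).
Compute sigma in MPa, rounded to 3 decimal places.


sigma = (232 * 24) / (38 * 5329 / 6)
= 5568 * 6 / 202502
= 33408 / 202502
= 0.165 MPa

0.165


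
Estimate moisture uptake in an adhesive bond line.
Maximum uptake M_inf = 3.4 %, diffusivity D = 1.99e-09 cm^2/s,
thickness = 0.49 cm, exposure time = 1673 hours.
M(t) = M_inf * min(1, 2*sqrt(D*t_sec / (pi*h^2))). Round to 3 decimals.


Convert time: 1673 h = 6022800 s
ratio = min(1, 2*sqrt(1.99e-09*6022800/(pi*0.49^2)))
= 0.252107
M(t) = 3.4 * 0.252107 = 0.857%

0.857


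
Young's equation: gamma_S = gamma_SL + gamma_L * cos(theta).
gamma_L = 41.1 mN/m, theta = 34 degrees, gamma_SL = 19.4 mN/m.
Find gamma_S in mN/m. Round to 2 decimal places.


cos(34 deg) = 0.829038
gamma_S = 19.4 + 41.1 * 0.829038
= 53.47 mN/m

53.47


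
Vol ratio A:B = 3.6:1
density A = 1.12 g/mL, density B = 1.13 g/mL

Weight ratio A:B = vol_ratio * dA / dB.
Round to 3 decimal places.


Weight ratio = 3.6 * 1.12 / 1.13
= 3.568

3.568


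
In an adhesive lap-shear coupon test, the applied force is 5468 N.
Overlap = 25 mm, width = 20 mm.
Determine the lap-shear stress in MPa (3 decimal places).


stress = F / (overlap * width)
= 5468 / (25 * 20)
= 10.936 MPa

10.936


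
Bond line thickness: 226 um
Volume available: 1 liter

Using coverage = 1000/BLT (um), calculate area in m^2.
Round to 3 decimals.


1 L = 1e6 mm^3, thickness = 226 um = 0.226 mm
Area = 1e6 / 0.226 mm^2 = (1e6 / 0.226) / 1e6 m^2 = 1000 / 226 m^2
= 4.425 m^2

4.425


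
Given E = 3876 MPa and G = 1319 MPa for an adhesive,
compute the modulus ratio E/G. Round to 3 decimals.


E/G ratio = 3876 / 1319 = 2.939

2.939


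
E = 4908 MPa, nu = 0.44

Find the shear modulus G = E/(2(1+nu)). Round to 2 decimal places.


G = 4908 / (2 * 1.44)
= 1704.17 MPa

1704.17


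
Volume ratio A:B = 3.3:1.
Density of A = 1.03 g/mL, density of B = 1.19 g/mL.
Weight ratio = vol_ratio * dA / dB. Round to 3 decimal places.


Wt ratio = 3.3 * 1.03 / 1.19
= 2.856

2.856


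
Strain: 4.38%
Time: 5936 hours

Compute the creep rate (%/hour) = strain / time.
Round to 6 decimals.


Creep rate = 4.38 / 5936
= 0.000738 %/h

0.000738


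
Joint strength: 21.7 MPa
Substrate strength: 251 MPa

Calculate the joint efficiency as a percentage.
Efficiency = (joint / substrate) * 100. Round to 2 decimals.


Efficiency = (21.7 / 251) * 100 = 8.65%

8.65


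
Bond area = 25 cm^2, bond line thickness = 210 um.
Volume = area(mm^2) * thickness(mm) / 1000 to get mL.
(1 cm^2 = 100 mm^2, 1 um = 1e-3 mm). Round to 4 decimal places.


area_mm2 = 25 * 100 = 2500
blt_mm = 210 * 1e-3 = 0.21
vol_mm3 = 2500 * 0.21 = 525.0
vol_mL = 525.0 / 1000 = 0.5250 mL

0.5250


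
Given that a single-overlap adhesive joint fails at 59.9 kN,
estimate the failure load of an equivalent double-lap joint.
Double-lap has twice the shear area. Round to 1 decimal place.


Double-lap factor = 2
Expected load = 59.9 * 2 = 119.8 kN

119.8


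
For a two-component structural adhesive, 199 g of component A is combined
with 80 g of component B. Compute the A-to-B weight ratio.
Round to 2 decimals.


Weight ratio A:B = 199 / 80
= 2.49

2.49


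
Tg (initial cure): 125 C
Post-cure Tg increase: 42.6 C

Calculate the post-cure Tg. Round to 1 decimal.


Post-cure Tg = 125 + 42.6 = 167.6 C

167.6


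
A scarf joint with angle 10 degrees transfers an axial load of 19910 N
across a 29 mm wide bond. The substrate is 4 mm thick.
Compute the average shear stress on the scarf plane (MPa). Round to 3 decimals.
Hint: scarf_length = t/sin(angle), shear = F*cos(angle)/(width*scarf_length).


scarf_length = 4 / sin(10 deg) = 23.0351 mm
cos(10 deg) = 0.984808
shear stress = 19910 * 0.984808 / (29 * 23.0351)
= 29.352 MPa

29.352


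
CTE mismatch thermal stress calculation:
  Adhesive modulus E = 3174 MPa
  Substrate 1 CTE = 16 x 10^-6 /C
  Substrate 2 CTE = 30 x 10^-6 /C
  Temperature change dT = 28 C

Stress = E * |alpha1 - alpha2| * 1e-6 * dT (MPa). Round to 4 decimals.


delta_alpha = |16 - 30| = 14 x 10^-6/C
Stress = 3174 * 14e-6 * 28
= 1.2442 MPa

1.2442


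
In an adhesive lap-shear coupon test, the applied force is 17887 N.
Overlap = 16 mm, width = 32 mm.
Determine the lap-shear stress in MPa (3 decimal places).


stress = F / (overlap * width)
= 17887 / (16 * 32)
= 34.936 MPa

34.936


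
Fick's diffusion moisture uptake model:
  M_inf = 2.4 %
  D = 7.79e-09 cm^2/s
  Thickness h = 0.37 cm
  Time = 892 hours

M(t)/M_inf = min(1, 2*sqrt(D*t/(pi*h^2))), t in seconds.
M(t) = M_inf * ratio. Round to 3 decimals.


t_sec = 892 * 3600 = 3211200
ratio = 2*sqrt(7.79e-09*3211200/(pi*0.37^2))
= min(1, 0.482343)
= 0.482343
M(t) = 2.4 * 0.482343 = 1.158 %

1.158


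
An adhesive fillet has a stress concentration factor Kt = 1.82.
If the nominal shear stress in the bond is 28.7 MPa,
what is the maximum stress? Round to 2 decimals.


Max stress = 28.7 * 1.82 = 52.23 MPa

52.23


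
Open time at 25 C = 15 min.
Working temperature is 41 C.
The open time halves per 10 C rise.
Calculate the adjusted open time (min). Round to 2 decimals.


factor = 2^((41 - 25) / 10) = 3.0314
ot = 15 / 3.0314 = 4.95 min

4.95
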